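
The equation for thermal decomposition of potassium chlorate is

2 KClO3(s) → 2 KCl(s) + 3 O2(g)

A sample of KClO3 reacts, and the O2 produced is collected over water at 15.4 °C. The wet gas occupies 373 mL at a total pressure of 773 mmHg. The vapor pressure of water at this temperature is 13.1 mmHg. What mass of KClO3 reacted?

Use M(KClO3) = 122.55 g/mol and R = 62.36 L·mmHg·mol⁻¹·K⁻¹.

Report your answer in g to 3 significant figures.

1.29 g

P(O2) = 773 − 13.1 = 759.9 mmHg
n(O2) = PV/RT = (759.9 × 0.3730) / (62.36 × 288.55) = 0.01575 mol
n(KClO3) = (2/3) × 0.01575 = 0.01050 mol
m(KClO3) = 0.01050 × 122.55 = 1.287 g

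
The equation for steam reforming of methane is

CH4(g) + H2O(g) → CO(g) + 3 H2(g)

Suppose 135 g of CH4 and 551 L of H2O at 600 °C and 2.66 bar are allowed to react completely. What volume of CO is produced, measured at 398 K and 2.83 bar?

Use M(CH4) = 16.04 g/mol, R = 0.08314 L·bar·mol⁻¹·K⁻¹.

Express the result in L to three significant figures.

98.4 L

n(CH4) = 135 / 16.04 = 8.416 mol
n(H2O) = PV/RT = (2.66 × 551) / (0.08314 × 873.15) = 20.19 mol
For 8.416 mol CH4, stoichiometry requires (1/1) × 8.416 = 8.416 mol H2O; 20.19 mol is available, so CH4 is limiting.
n(CO) = (1/1) × 8.416 = 8.416 mol
V(CO) = nRT/P = 8.416 × 0.08314 × 398 / 2.83 = 98.40 L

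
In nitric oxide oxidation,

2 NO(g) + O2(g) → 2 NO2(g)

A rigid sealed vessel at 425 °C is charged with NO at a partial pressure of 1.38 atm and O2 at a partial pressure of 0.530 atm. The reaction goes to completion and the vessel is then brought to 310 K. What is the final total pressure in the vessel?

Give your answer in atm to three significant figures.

0.613 atm

At constant V, partial pressures at 425 °C are proportional to moles, so apply stoichiometry directly to pressures.
P(O2) required for 1.38 atm of NO = (1/2) × 1.38 = 0.6900 atm; available 0.530 atm, so O2 is limiting.
P(NO) remaining = 1.38 − (2/1) × 0.530 = 0.3200 atm
P(gaseous products) = (2)/1 × 0.530 = 1.060 atm
P_total at 425 °C = 0.3200 + 1.060 = 1.380 atm
Scaling to 310 K: P = 1.380 × 310/698.15 = 0.6128 atm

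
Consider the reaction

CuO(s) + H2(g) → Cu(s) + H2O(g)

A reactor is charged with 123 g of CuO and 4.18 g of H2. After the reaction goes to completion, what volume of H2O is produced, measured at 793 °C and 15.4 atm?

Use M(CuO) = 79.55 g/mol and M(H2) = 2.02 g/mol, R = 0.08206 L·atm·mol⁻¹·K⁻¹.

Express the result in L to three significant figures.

n(CuO) = 123 / 79.55 = 1.546 mol
n(H2) = 4.18 / 2.02 = 2.069 mol
For 1.546 mol CuO, stoichiometry requires (1/1) × 1.546 = 1.546 mol H2; 2.069 mol is available, so CuO is limiting.
n(H2O) = (1/1) × 1.546 = 1.546 mol
V(H2O) = nRT/P = 1.546 × 0.08206 × 1066.15 / 15.4 = 8.783 L

8.78 L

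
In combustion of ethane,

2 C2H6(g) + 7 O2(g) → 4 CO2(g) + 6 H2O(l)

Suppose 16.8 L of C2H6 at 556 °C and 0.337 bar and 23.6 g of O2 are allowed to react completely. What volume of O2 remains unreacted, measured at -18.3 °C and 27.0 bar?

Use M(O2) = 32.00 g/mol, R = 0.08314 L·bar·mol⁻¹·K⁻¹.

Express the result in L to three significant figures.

n(C2H6) = PV/RT = (0.337 × 16.8) / (0.08314 × 829.15) = 0.08213 mol
n(O2) = 23.6 / 32.00 = 0.7375 mol
For 0.08213 mol C2H6, stoichiometry requires (7/2) × 0.08213 = 0.2875 mol O2; 0.7375 mol is available, so C2H6 is limiting.
n(O2) consumed = (7/2) × 0.08213 = 0.2875 mol; remaining = 0.7375 − 0.2875 = 0.4500 mol
V(O2) = nRT/P = 0.4500 × 0.08314 × 254.85 / 27.0 = 0.3531 L

0.353 L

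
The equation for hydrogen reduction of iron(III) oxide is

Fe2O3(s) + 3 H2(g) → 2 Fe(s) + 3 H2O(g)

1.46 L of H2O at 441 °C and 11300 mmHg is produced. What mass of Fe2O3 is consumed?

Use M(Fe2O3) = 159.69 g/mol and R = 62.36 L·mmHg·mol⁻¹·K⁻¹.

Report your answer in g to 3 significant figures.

19.7 g

n(H2O) = PV/RT = (11300 × 1.46) / (62.36 × 714.15) = 0.3705 mol
n(Fe2O3) = (1/3) × 0.3705 = 0.1235 mol
m(Fe2O3) = 0.1235 × 159.69 = 19.72 g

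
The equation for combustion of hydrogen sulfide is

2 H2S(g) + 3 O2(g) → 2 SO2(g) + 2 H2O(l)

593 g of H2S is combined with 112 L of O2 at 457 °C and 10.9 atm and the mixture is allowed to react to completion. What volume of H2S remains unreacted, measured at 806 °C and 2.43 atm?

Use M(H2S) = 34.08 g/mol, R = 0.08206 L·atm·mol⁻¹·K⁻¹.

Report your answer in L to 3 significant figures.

139 L

n(H2S) = 593 / 34.08 = 17.40 mol
n(O2) = PV/RT = (10.9 × 112) / (0.08206 × 730.15) = 20.38 mol
For 17.40 mol H2S, stoichiometry requires (3/2) × 17.40 = 26.10 mol O2; 20.38 mol is available, so O2 is limiting.
n(H2S) consumed = (2/3) × 20.38 = 13.59 mol; remaining = 17.40 − 13.59 = 3.810 mol
V(H2S) = nRT/P = 3.810 × 0.08206 × 1079.15 / 2.43 = 138.8 L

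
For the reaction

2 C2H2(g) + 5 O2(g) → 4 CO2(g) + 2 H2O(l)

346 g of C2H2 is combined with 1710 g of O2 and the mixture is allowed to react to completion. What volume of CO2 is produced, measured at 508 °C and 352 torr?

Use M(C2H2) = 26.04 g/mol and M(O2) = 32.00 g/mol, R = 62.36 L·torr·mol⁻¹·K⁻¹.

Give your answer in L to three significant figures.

n(C2H2) = 346 / 26.04 = 13.29 mol
n(O2) = 1710 / 32.00 = 53.44 mol
For 13.29 mol C2H2, stoichiometry requires (5/2) × 13.29 = 33.22 mol O2; 53.44 mol is available, so C2H2 is limiting.
n(CO2) = (4/2) × 13.29 = 26.58 mol
V(CO2) = nRT/P = 26.58 × 62.36 × 781.15 / 352 = 3678 L

3680 L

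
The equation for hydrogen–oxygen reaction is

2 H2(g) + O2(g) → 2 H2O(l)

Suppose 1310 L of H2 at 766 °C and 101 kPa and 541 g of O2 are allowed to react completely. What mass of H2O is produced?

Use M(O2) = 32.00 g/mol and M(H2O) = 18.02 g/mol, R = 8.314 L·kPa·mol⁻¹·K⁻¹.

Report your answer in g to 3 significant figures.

n(H2) = PV/RT = (101 × 1310) / (8.314 × 1039.15) = 15.31 mol
n(O2) = 541 / 32.00 = 16.91 mol
For 15.31 mol H2, stoichiometry requires (1/2) × 15.31 = 7.655 mol O2; 16.91 mol is available, so H2 is limiting.
n(H2O) = (2/2) × 15.31 = 15.31 mol
m(H2O) = 15.31 × 18.02 = 275.9 g

276 g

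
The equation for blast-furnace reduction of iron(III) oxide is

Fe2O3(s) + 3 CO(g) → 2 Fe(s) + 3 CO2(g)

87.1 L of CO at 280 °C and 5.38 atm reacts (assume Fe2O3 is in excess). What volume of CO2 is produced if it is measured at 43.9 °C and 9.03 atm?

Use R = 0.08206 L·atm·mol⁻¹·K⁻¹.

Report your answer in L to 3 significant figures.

29.7 L

n(CO) = PV/RT = (5.38 × 87.1) / (0.08206 × 553.15) = 10.32 mol
n(CO2) = (3/3) × 10.32 = 10.32 mol
V = nRT/P = 10.32 × 0.08206 × 317.05 / 9.03 = 29.73 L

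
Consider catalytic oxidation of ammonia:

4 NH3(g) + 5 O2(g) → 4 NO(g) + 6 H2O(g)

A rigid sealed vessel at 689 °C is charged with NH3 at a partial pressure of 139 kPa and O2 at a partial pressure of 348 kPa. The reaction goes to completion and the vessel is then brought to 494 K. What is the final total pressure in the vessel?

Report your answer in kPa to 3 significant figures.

With V and T fixed, P_i ∝ n_i, so the mole ratios apply directly to partial pressures at 689 °C.
P(O2) required for 139 kPa of NH3 = (5/4) × 139 = 173.8 kPa; available 348 kPa, so NH3 is limiting.
P(O2) remaining = 348 − (5/4) × 139 = 174.2 kPa
P(gaseous products) = (4+6)/4 × 139 = 347.5 kPa
P_total at 689 °C = 174.2 + 347.5 = 521.7 kPa
Scaling to 494 K: P = 521.7 × 494/962.15 = 267.9 kPa

268 kPa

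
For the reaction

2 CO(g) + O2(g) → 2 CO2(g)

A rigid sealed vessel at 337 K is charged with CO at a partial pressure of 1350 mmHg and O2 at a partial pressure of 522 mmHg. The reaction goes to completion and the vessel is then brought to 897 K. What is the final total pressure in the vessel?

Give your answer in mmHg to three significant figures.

Because the vessel is rigid and T is held at 337 K, work the stoichiometry in partial pressures (P_i = n_iRT/V).
P(O2) required for 1350 mmHg of CO = (1/2) × 1350 = 675.0 mmHg; available 522 mmHg, so O2 is limiting.
P(CO) remaining = 1350 − (2/1) × 522 = 306.0 mmHg
P(gaseous products) = (2)/1 × 522 = 1044 mmHg
P_total at 337 K = 306.0 + 1044 = 1350 mmHg
Scaling to 897 K: P = 1350 × 897/337 = 3593 mmHg

3590 mmHg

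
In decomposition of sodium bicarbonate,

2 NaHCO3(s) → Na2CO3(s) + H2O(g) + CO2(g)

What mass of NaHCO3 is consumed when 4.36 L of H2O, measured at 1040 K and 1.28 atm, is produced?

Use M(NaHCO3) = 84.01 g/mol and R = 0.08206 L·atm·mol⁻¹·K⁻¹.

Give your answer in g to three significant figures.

11.0 g

n(H2O) = PV/RT = (1.28 × 4.36) / (0.08206 × 1040) = 0.06539 mol
n(NaHCO3) = (2/1) × 0.06539 = 0.1308 mol
m(NaHCO3) = 0.1308 × 84.01 = 10.99 g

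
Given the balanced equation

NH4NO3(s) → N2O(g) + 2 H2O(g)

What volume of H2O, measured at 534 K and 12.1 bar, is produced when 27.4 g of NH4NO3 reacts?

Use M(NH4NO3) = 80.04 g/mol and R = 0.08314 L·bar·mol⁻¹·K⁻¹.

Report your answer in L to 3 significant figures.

2.51 L

n(NH4NO3) = 27.40 / 80.04 = 0.3423 mol
n(H2O) = (2/1) × 0.3423 = 0.6846 mol
V = nRT/P = 0.6846 × 0.08314 × 534 / 12.1 = 2.512 L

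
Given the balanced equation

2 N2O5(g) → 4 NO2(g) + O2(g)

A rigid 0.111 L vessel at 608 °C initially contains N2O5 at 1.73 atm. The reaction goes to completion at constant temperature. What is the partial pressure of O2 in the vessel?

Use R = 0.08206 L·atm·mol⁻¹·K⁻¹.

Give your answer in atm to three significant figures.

0.865 atm

n(N2O5)₀ = PV/RT = (1.73 × 0.111) / (0.08206 × 881.15) = 0.002656 mol
n(O2) = (1/2) × 0.002656 = 0.001328 mol
P(O2) = nRT/V = 0.001328 × 0.08206 × 881.15 / 0.111 = 0.8651 atm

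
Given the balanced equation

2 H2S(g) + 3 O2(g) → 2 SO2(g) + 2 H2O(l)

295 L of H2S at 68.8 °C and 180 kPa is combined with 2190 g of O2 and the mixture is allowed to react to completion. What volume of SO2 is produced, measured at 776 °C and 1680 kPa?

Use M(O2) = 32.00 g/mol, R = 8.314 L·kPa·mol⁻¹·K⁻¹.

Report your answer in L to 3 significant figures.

n(H2S) = PV/RT = (180 × 295) / (8.314 × 341.95) = 18.68 mol
n(O2) = 2190 / 32.00 = 68.44 mol
For 18.68 mol H2S, stoichiometry requires (3/2) × 18.68 = 28.02 mol O2; 68.44 mol is available, so H2S is limiting.
n(SO2) = (2/2) × 18.68 = 18.68 mol
V(SO2) = nRT/P = 18.68 × 8.314 × 1049.15 / 1680 = 96.99 L

97.0 L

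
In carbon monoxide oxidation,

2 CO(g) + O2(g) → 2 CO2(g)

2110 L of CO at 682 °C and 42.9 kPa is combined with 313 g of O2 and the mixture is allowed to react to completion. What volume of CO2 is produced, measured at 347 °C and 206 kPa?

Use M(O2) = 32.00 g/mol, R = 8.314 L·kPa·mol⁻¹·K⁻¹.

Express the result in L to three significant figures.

285 L

n(CO) = PV/RT = (42.9 × 2110) / (8.314 × 955.15) = 11.40 mol
n(O2) = 313 / 32.00 = 9.781 mol
For 11.40 mol CO, stoichiometry requires (1/2) × 11.40 = 5.700 mol O2; 9.781 mol is available, so CO is limiting.
n(CO2) = (2/2) × 11.40 = 11.40 mol
V(CO2) = nRT/P = 11.40 × 8.314 × 620.15 / 206 = 285.3 L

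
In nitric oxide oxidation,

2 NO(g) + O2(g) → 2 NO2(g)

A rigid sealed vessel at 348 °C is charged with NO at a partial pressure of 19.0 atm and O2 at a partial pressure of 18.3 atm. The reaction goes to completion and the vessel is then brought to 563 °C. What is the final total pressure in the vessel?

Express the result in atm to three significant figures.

37.4 atm

With V and T fixed, P_i ∝ n_i, so the mole ratios apply directly to partial pressures at 348 °C.
P(O2) required for 19.0 atm of NO = (1/2) × 19.0 = 9.500 atm; available 18.3 atm, so NO is limiting.
P(O2) remaining = 18.3 − (1/2) × 19.0 = 8.800 atm
P(gaseous products) = (2)/2 × 19.0 = 19.00 atm
P_total at 348 °C = 8.800 + 19.00 = 27.80 atm
Scaling to 563 °C: P = 27.80 × 836.15/621.15 = 37.42 atm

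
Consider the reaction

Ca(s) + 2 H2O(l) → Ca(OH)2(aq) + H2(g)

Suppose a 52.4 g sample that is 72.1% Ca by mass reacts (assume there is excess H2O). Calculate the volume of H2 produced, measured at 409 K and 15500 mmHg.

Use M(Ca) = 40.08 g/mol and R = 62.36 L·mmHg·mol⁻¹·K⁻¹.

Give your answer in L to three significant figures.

mass of Ca = 52.4 × 72.1/100 = 37.78 g
n(Ca) = 37.78 / 40.08 = 0.9426 mol
n(H2) = (1/1) × 0.9426 = 0.9426 mol
V = nRT/P = 0.9426 × 62.36 × 409 / 15500 = 1.551 L

1.55 L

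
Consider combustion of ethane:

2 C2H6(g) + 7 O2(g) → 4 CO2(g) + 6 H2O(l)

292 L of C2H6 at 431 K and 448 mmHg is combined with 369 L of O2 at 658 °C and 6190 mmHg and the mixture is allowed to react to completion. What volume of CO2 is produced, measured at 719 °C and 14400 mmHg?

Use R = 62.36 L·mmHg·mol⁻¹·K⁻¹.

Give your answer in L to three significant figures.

41.8 L

n(C2H6) = PV/RT = (448 × 292) / (62.36 × 431) = 4.867 mol
n(O2) = PV/RT = (6190 × 369) / (62.36 × 931.15) = 39.34 mol
For 4.867 mol C2H6, stoichiometry requires (7/2) × 4.867 = 17.03 mol O2; 39.34 mol is available, so C2H6 is limiting.
n(CO2) = (4/2) × 4.867 = 9.734 mol
V(CO2) = nRT/P = 9.734 × 62.36 × 992.15 / 14400 = 41.82 L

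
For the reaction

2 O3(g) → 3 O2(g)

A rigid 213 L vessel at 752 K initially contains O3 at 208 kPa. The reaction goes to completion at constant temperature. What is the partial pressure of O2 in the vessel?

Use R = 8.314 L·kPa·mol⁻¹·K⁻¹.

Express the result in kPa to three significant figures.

312 kPa

n(O3)₀ = PV/RT = (208 × 213) / (8.314 × 752) = 7.086 mol
n(O2) = (3/2) × 7.086 = 10.63 mol
P(O2) = nRT/V = 10.63 × 8.314 × 752 / 213 = 312.0 kPa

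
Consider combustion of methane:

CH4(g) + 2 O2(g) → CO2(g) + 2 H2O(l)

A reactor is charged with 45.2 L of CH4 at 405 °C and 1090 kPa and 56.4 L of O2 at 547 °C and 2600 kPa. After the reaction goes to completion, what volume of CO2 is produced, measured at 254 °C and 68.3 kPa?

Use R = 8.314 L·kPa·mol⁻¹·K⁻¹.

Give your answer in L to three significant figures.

561 L

n(CH4) = PV/RT = (1090 × 45.2) / (8.314 × 678.15) = 8.738 mol
n(O2) = PV/RT = (2600 × 56.4) / (8.314 × 820.15) = 21.51 mol
For 8.738 mol CH4, stoichiometry requires (2/1) × 8.738 = 17.48 mol O2; 21.51 mol is available, so CH4 is limiting.
n(CO2) = (1/1) × 8.738 = 8.738 mol
V(CO2) = nRT/P = 8.738 × 8.314 × 527.15 / 68.3 = 560.7 L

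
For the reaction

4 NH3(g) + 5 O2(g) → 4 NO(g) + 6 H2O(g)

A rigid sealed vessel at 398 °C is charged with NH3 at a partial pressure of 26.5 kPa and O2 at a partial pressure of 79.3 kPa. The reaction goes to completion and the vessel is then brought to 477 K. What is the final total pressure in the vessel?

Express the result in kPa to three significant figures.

With V and T fixed, P_i ∝ n_i, so the mole ratios apply directly to partial pressures at 398 °C.
P(O2) required for 26.5 kPa of NH3 = (5/4) × 26.5 = 33.12 kPa; available 79.3 kPa, so NH3 is limiting.
P(O2) remaining = 79.3 − (5/4) × 26.5 = 46.17 kPa
P(gaseous products) = (4+6)/4 × 26.5 = 66.25 kPa
P_total at 398 °C = 46.17 + 66.25 = 112.4 kPa
Scaling to 477 K: P = 112.4 × 477/671.15 = 79.88 kPa

79.9 kPa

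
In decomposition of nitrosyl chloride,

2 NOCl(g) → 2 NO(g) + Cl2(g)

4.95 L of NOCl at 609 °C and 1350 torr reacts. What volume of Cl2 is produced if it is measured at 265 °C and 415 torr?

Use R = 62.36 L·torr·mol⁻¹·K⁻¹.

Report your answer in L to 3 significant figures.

n(NOCl) = PV/RT = (1350 × 4.95) / (62.36 × 882.15) = 0.1215 mol
n(Cl2) = (1/2) × 0.1215 = 0.06075 mol
V = nRT/P = 0.06075 × 62.36 × 538.15 / 415 = 4.913 L

4.91 L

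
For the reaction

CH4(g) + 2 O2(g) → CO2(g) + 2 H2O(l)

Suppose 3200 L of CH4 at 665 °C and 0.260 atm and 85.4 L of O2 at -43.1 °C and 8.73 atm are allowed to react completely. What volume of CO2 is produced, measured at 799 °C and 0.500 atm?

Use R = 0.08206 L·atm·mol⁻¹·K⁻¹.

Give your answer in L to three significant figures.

n(CH4) = PV/RT = (0.260 × 3200) / (0.08206 × 938.15) = 10.81 mol
n(O2) = PV/RT = (8.73 × 85.4) / (0.08206 × 230.05) = 39.49 mol
For 10.81 mol CH4, stoichiometry requires (2/1) × 10.81 = 21.62 mol O2; 39.49 mol is available, so CH4 is limiting.
n(CO2) = (1/1) × 10.81 = 10.81 mol
V(CO2) = nRT/P = 10.81 × 0.08206 × 1072.15 / 0.500 = 1902 L

1900 L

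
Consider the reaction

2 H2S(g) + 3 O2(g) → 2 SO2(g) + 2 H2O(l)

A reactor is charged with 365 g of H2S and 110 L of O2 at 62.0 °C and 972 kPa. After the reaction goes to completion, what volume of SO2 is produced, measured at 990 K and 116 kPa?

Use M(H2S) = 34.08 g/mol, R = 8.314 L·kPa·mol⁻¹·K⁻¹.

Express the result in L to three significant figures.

n(H2S) = 365 / 34.08 = 10.71 mol
n(O2) = PV/RT = (972 × 110) / (8.314 × 335.15) = 38.37 mol
For 10.71 mol H2S, stoichiometry requires (3/2) × 10.71 = 16.07 mol O2; 38.37 mol is available, so H2S is limiting.
n(SO2) = (2/2) × 10.71 = 10.71 mol
V(SO2) = nRT/P = 10.71 × 8.314 × 990 / 116 = 759.9 L

760 L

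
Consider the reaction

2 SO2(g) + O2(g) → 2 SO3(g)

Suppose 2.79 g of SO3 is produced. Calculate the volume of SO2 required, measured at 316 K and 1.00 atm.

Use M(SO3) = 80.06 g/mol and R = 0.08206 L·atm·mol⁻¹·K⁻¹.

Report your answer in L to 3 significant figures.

n(SO3) = 2.790 / 80.06 = 0.03485 mol
n(SO2) = (2/2) × 0.03485 = 0.03485 mol
V = nRT/P = 0.03485 × 0.08206 × 316 / 1.00 = 0.9037 L

0.904 L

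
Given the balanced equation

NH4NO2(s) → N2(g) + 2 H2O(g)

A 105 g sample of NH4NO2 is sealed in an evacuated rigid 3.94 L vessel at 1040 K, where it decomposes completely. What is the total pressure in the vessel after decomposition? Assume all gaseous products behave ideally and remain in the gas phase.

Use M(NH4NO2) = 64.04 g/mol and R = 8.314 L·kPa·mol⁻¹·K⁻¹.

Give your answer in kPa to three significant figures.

n(NH4NO2) = 105 / 64.04 = 1.640 mol
n(gas produced) = (3/1) × 1.640 = 4.920 mol
P = nRT/V = 4.920 × 8.314 × 1040 / 3.94 = 10800 kPa

10800 kPa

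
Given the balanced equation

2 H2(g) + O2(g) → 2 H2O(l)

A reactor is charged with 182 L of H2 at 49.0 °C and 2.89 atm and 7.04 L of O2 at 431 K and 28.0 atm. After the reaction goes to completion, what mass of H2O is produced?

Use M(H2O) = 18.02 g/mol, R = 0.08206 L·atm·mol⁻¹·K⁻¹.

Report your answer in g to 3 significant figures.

201 g

n(H2) = PV/RT = (2.89 × 182) / (0.08206 × 322.15) = 19.90 mol
n(O2) = PV/RT = (28.0 × 7.04) / (0.08206 × 431) = 5.573 mol
For 19.90 mol H2, stoichiometry requires (1/2) × 19.90 = 9.950 mol O2; 5.573 mol is available, so O2 is limiting.
n(H2O) = (2/1) × 5.573 = 11.15 mol
m(H2O) = 11.15 × 18.02 = 200.9 g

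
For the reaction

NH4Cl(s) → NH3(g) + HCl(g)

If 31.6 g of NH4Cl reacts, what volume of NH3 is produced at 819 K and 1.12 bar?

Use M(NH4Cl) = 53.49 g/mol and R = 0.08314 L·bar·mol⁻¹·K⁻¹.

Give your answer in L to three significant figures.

n(NH4Cl) = 31.60 / 53.49 = 0.5908 mol
n(NH3) = (1/1) × 0.5908 = 0.5908 mol
V = nRT/P = 0.5908 × 0.08314 × 819 / 1.12 = 35.92 L

35.9 L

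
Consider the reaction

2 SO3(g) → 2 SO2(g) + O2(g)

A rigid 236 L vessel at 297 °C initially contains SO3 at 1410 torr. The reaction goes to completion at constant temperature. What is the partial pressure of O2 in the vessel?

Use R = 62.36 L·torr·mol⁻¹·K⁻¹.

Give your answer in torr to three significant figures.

n(SO3)₀ = PV/RT = (1410 × 236) / (62.36 × 570.15) = 9.359 mol
n(O2) = (1/2) × 9.359 = 4.679 mol
P(O2) = nRT/V = 4.679 × 62.36 × 570.15 / 236 = 704.9 torr

705 torr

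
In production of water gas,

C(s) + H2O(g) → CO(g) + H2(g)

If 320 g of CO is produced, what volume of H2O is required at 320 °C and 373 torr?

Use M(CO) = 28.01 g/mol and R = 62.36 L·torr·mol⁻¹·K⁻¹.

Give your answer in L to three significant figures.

n(CO) = 320.0 / 28.01 = 11.42 mol
n(H2O) = (1/1) × 11.42 = 11.42 mol
V = nRT/P = 11.42 × 62.36 × 593.15 / 373 = 1132 L

1130 L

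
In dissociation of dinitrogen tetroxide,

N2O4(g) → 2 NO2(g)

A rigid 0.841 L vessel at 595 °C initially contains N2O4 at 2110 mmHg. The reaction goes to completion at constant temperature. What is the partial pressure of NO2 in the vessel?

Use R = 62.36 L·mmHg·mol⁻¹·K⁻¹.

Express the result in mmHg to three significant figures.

4220 mmHg

n(N2O4)₀ = PV/RT = (2110 × 0.841) / (62.36 × 868.15) = 0.03278 mol
n(NO2) = (2/1) × 0.03278 = 0.06556 mol
P(NO2) = nRT/V = 0.06556 × 62.36 × 868.15 / 0.841 = 4220 mmHg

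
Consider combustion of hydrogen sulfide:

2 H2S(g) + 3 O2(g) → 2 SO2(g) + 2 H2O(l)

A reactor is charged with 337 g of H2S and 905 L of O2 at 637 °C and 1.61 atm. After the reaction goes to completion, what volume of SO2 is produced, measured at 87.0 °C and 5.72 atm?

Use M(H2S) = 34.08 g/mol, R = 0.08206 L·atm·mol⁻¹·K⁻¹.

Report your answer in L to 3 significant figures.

n(H2S) = 337 / 34.08 = 9.888 mol
n(O2) = PV/RT = (1.61 × 905) / (0.08206 × 910.15) = 19.51 mol
For 9.888 mol H2S, stoichiometry requires (3/2) × 9.888 = 14.83 mol O2; 19.51 mol is available, so H2S is limiting.
n(SO2) = (2/2) × 9.888 = 9.888 mol
V(SO2) = nRT/P = 9.888 × 0.08206 × 360.15 / 5.72 = 51.09 L

51.1 L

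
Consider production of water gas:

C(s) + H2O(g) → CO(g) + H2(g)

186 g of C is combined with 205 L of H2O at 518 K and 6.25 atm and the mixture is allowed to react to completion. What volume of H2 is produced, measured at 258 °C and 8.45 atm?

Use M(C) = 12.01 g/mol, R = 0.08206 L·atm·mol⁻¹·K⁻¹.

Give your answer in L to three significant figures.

79.9 L

n(C) = 186 / 12.01 = 15.49 mol
n(H2O) = PV/RT = (6.25 × 205) / (0.08206 × 518) = 30.14 mol
For 15.49 mol C, stoichiometry requires (1/1) × 15.49 = 15.49 mol H2O; 30.14 mol is available, so C is limiting.
n(H2) = (1/1) × 15.49 = 15.49 mol
V(H2) = nRT/P = 15.49 × 0.08206 × 531.15 / 8.45 = 79.90 L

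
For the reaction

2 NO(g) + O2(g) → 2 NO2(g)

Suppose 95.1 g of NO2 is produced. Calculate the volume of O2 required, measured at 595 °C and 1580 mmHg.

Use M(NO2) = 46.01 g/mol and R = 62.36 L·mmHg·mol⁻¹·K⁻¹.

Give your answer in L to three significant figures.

n(NO2) = 95.10 / 46.01 = 2.067 mol
n(O2) = (1/2) × 2.067 = 1.034 mol
V = nRT/P = 1.034 × 62.36 × 868.15 / 1580 = 35.43 L

35.4 L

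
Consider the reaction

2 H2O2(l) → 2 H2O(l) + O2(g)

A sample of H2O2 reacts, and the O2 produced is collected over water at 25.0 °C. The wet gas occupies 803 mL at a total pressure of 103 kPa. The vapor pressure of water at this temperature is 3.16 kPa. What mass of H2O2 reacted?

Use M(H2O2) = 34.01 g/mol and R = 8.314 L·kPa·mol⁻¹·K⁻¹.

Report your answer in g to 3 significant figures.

2.20 g

P(O2) = 103 − 3.16 = 99.84 kPa
n(O2) = PV/RT = (99.84 × 0.8030) / (8.314 × 298.15) = 0.03234 mol
n(H2O2) = (2/1) × 0.03234 = 0.06468 mol
m(H2O2) = 0.06468 × 34.01 = 2.200 g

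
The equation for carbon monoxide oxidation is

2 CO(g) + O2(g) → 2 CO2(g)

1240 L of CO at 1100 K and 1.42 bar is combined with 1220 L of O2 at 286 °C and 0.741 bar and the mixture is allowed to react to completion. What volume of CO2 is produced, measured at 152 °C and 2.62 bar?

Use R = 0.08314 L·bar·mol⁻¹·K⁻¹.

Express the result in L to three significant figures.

260 L

n(CO) = PV/RT = (1.42 × 1240) / (0.08314 × 1100) = 19.25 mol
n(O2) = PV/RT = (0.741 × 1220) / (0.08314 × 559.15) = 19.45 mol
For 19.25 mol CO, stoichiometry requires (1/2) × 19.25 = 9.625 mol O2; 19.45 mol is available, so CO is limiting.
n(CO2) = (2/2) × 19.25 = 19.25 mol
V(CO2) = nRT/P = 19.25 × 0.08314 × 425.15 / 2.62 = 259.7 L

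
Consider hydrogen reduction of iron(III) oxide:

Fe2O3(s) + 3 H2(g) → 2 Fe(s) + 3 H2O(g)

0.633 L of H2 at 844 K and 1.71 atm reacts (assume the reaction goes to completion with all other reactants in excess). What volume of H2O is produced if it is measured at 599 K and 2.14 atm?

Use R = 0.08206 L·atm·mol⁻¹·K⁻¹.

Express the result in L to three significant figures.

0.359 L

n(H2) = PV/RT = (1.71 × 0.633) / (0.08206 × 844) = 0.01563 mol
n(H2O) = (3/3) × 0.01563 = 0.01563 mol
V = nRT/P = 0.01563 × 0.08206 × 599 / 2.14 = 0.3590 L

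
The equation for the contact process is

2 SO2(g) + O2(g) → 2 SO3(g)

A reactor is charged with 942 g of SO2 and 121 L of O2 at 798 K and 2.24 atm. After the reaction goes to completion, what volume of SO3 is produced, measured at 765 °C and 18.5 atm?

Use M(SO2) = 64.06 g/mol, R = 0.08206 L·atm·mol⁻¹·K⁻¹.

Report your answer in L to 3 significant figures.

38.1 L

n(SO2) = 942 / 64.06 = 14.70 mol
n(O2) = PV/RT = (2.24 × 121) / (0.08206 × 798) = 4.139 mol
For 14.70 mol SO2, stoichiometry requires (1/2) × 14.70 = 7.350 mol O2; 4.139 mol is available, so O2 is limiting.
n(SO3) = (2/1) × 4.139 = 8.278 mol
V(SO3) = nRT/P = 8.278 × 0.08206 × 1038.15 / 18.5 = 38.12 L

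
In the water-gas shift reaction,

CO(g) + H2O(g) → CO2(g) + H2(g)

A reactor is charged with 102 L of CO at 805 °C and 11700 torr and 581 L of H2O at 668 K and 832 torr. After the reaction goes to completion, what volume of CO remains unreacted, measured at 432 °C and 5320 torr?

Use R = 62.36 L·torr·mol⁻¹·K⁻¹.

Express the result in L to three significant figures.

50.8 L

n(CO) = PV/RT = (11700 × 102) / (62.36 × 1078.15) = 17.75 mol
n(H2O) = PV/RT = (832 × 581) / (62.36 × 668) = 11.60 mol
For 17.75 mol CO, stoichiometry requires (1/1) × 17.75 = 17.75 mol H2O; 11.60 mol is available, so H2O is limiting.
n(CO) consumed = (1/1) × 11.60 = 11.60 mol; remaining = 17.75 − 11.60 = 6.150 mol
V(CO) = nRT/P = 6.150 × 62.36 × 705.15 / 5320 = 50.83 L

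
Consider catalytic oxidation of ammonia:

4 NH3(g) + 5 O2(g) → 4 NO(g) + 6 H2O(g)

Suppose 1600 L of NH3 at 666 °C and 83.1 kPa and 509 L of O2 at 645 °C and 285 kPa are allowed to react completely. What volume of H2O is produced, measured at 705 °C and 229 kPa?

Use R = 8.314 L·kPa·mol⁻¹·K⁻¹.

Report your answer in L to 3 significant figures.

n(NH3) = PV/RT = (83.1 × 1600) / (8.314 × 939.15) = 17.03 mol
n(O2) = PV/RT = (285 × 509) / (8.314 × 918.15) = 19.00 mol
For 17.03 mol NH3, stoichiometry requires (5/4) × 17.03 = 21.29 mol O2; 19.00 mol is available, so O2 is limiting.
n(H2O) = (6/5) × 19.00 = 22.80 mol
V(H2O) = nRT/P = 22.80 × 8.314 × 978.15 / 229 = 809.7 L

810 L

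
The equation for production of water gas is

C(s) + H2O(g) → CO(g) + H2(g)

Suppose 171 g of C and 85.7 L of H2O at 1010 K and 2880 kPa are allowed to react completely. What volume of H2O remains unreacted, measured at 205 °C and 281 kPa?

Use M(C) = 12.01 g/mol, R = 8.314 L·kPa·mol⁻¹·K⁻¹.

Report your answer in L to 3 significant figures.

214 L

n(C) = 171 / 12.01 = 14.24 mol
n(H2O) = PV/RT = (2880 × 85.7) / (8.314 × 1010) = 29.39 mol
For 14.24 mol C, stoichiometry requires (1/1) × 14.24 = 14.24 mol H2O; 29.39 mol is available, so C is limiting.
n(H2O) consumed = (1/1) × 14.24 = 14.24 mol; remaining = 29.39 − 14.24 = 15.15 mol
V(H2O) = nRT/P = 15.15 × 8.314 × 478.15 / 281 = 214.3 L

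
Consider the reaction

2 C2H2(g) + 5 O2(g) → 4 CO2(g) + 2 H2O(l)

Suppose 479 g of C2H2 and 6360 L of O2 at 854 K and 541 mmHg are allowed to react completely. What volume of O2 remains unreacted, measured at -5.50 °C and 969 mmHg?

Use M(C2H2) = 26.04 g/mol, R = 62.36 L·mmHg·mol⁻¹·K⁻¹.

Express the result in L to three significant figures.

n(C2H2) = 479 / 26.04 = 18.39 mol
n(O2) = PV/RT = (541 × 6360) / (62.36 × 854) = 64.61 mol
For 18.39 mol C2H2, stoichiometry requires (5/2) × 18.39 = 45.98 mol O2; 64.61 mol is available, so C2H2 is limiting.
n(O2) consumed = (5/2) × 18.39 = 45.98 mol; remaining = 64.61 − 45.98 = 18.63 mol
V(O2) = nRT/P = 18.63 × 62.36 × 267.65 / 969 = 320.9 L

321 L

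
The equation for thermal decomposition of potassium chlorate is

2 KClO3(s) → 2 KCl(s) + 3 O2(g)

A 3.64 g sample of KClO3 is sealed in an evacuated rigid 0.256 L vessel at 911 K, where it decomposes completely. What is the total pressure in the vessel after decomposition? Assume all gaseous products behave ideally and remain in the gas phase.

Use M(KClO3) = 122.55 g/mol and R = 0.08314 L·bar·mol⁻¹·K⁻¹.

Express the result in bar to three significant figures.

n(KClO3) = 3.64 / 122.55 = 0.02970 mol
n(gas produced) = (3/2) × 0.02970 = 0.04455 mol
P = nRT/V = 0.04455 × 0.08314 × 911 / 0.256 = 13.18 bar

13.2 bar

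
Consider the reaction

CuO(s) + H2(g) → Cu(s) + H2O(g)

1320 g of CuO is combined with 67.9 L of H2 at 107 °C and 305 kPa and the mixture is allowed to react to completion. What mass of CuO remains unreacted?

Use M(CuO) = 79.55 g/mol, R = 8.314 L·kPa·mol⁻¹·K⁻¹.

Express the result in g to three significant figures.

n(CuO) = 1320 / 79.55 = 16.59 mol
n(H2) = PV/RT = (305 × 67.9) / (8.314 × 380.15) = 6.552 mol
For 16.59 mol CuO, stoichiometry requires (1/1) × 16.59 = 16.59 mol H2; 6.552 mol is available, so H2 is limiting.
n(CuO) consumed = (1/1) × 6.552 = 6.552 mol; remaining = 16.59 − 6.552 = 10.04 mol
m(CuO) = 10.04 × 79.55 = 798.7 g

799 g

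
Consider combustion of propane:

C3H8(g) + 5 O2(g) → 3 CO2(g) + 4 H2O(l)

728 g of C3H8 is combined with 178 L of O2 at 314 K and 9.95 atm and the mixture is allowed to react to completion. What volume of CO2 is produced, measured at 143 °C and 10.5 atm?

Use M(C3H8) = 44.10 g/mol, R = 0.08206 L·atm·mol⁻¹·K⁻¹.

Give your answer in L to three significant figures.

n(C3H8) = 728 / 44.10 = 16.51 mol
n(O2) = PV/RT = (9.95 × 178) / (0.08206 × 314) = 68.74 mol
For 16.51 mol C3H8, stoichiometry requires (5/1) × 16.51 = 82.55 mol O2; 68.74 mol is available, so O2 is limiting.
n(CO2) = (3/5) × 68.74 = 41.24 mol
V(CO2) = nRT/P = 41.24 × 0.08206 × 416.15 / 10.5 = 134.1 L

134 L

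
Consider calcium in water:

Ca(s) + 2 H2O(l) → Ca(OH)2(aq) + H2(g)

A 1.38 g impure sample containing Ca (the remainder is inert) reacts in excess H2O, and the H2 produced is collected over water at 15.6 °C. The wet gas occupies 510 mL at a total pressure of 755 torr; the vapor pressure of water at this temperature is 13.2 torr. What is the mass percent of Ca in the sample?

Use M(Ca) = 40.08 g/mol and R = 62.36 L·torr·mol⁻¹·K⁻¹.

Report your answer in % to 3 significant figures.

P(H2) = 755 − 13.2 = 741.8 torr
n(H2) = PV/RT = (741.8 × 0.5100) / (62.36 × 288.75) = 0.02101 mol
n(Ca) = (1/1) × 0.02101 = 0.02101 mol
m(Ca) = 0.02101 × 40.08 = 0.8421 g
%Ca = 0.8421 / 1.38 × 100 = 61.02%

61.0 %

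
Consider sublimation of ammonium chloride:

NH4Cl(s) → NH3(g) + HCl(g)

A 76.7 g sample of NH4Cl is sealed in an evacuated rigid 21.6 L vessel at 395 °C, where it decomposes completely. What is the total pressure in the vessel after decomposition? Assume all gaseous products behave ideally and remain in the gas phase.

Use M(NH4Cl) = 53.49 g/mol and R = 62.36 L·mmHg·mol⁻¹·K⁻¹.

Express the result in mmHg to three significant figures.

5530 mmHg

n(NH4Cl) = 76.7 / 53.49 = 1.434 mol
n(gas produced) = (2/1) × 1.434 = 2.868 mol
P = nRT/V = 2.868 × 62.36 × 668.15 / 21.6 = 5532 mmHg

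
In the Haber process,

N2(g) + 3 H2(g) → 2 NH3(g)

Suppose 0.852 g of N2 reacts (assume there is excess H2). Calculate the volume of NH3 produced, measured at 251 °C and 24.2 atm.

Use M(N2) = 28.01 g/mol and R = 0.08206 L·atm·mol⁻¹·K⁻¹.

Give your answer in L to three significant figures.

0.108 L

n(N2) = 0.8520 / 28.01 = 0.03042 mol
n(NH3) = (2/1) × 0.03042 = 0.06084 mol
V = nRT/P = 0.06084 × 0.08206 × 524.15 / 24.2 = 0.1081 L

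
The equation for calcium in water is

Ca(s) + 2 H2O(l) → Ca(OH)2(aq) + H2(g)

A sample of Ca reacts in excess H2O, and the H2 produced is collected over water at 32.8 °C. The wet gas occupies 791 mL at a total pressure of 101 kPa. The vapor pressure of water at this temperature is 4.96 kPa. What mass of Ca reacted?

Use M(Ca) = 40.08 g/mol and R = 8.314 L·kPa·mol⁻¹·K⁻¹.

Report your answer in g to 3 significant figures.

P(H2) = 101 − 4.96 = 96.04 kPa
n(H2) = PV/RT = (96.04 × 0.7910) / (8.314 × 305.95) = 0.02987 mol
n(Ca) = (1/1) × 0.02987 = 0.02987 mol
m(Ca) = 0.02987 × 40.08 = 1.197 g

1.20 g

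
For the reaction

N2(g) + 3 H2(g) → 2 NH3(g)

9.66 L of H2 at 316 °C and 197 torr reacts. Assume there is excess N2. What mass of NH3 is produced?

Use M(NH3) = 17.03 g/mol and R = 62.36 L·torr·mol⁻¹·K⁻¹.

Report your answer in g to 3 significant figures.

n(H2) = PV/RT = (197 × 9.66) / (62.36 × 589.15) = 0.05180 mol
n(NH3) = (2/3) × 0.05180 = 0.03453 mol
m(NH3) = 0.03453 × 17.03 = 0.5880 g

0.588 g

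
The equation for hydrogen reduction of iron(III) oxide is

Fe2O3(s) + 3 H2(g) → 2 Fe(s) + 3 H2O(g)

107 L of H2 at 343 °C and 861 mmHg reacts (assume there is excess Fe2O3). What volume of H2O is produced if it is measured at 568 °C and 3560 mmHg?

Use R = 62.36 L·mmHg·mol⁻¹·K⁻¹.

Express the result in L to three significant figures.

35.3 L

n(H2) = PV/RT = (861 × 107) / (62.36 × 616.15) = 2.398 mol
n(H2O) = (3/3) × 2.398 = 2.398 mol
V = nRT/P = 2.398 × 62.36 × 841.15 / 3560 = 35.33 L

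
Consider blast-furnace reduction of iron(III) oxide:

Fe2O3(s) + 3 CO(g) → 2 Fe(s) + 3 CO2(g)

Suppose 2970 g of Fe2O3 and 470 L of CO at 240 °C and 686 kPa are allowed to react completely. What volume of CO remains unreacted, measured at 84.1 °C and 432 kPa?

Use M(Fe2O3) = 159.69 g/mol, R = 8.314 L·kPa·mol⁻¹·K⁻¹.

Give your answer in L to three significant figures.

136 L

n(Fe2O3) = 2970 / 159.69 = 18.60 mol
n(CO) = PV/RT = (686 × 470) / (8.314 × 513.15) = 75.57 mol
For 18.60 mol Fe2O3, stoichiometry requires (3/1) × 18.60 = 55.80 mol CO; 75.57 mol is available, so Fe2O3 is limiting.
n(CO) consumed = (3/1) × 18.60 = 55.80 mol; remaining = 75.57 − 55.80 = 19.77 mol
V(CO) = nRT/P = 19.77 × 8.314 × 357.25 / 432 = 135.9 L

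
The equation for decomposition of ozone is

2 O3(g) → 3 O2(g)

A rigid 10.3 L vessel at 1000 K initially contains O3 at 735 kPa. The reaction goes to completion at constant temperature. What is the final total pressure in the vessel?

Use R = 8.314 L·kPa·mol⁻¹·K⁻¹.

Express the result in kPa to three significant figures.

1100 kPa

At constant T and V, P ∝ n(gas): 2 mol gas → 3 mol gas.
P_final = (3/2) × 735 = 1102 kPa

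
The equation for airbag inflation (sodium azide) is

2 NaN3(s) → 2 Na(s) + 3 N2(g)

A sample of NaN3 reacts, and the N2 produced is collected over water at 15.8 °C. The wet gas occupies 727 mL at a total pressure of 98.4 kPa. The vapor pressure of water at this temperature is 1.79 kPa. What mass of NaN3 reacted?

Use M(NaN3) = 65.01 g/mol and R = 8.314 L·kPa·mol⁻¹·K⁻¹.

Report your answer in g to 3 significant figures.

P(N2) = 98.4 − 1.79 = 96.61 kPa
n(N2) = PV/RT = (96.61 × 0.7270) / (8.314 × 288.95) = 0.02924 mol
n(NaN3) = (2/3) × 0.02924 = 0.01949 mol
m(NaN3) = 0.01949 × 65.01 = 1.267 g

1.27 g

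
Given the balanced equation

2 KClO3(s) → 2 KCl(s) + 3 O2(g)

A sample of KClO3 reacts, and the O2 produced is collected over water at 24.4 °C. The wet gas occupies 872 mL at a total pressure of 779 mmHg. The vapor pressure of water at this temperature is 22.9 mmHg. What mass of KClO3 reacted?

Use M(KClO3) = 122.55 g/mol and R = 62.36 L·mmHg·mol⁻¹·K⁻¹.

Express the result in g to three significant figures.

2.90 g

P(O2) = 779 − 22.9 = 756.1 mmHg
n(O2) = PV/RT = (756.1 × 0.8720) / (62.36 × 297.55) = 0.03553 mol
n(KClO3) = (2/3) × 0.03553 = 0.02369 mol
m(KClO3) = 0.02369 × 122.55 = 2.903 g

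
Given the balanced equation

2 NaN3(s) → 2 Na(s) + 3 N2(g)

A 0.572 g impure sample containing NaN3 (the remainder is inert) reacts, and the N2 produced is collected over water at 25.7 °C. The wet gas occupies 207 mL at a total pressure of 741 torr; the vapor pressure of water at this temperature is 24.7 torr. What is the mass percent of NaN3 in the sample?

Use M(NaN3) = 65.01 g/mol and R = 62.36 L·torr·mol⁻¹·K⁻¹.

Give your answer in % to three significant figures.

P(N2) = 741 − 24.7 = 716.3 torr
n(N2) = PV/RT = (716.3 × 0.2070) / (62.36 × 298.85) = 0.007956 mol
n(NaN3) = (2/3) × 0.007956 = 0.005304 mol
m(NaN3) = 0.005304 × 65.01 = 0.3448 g
%NaN3 = 0.3448 / 0.572 × 100 = 60.28%

60.3 %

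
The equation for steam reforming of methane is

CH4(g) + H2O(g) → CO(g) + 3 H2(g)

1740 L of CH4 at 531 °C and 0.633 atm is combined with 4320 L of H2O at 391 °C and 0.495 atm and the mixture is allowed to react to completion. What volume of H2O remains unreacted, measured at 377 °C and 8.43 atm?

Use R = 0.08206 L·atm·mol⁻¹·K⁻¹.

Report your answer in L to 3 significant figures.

n(CH4) = PV/RT = (0.633 × 1740) / (0.08206 × 804.15) = 16.69 mol
n(H2O) = PV/RT = (0.495 × 4320) / (0.08206 × 664.15) = 39.24 mol
For 16.69 mol CH4, stoichiometry requires (1/1) × 16.69 = 16.69 mol H2O; 39.24 mol is available, so CH4 is limiting.
n(H2O) consumed = (1/1) × 16.69 = 16.69 mol; remaining = 39.24 − 16.69 = 22.55 mol
V(H2O) = nRT/P = 22.55 × 0.08206 × 650.15 / 8.43 = 142.7 L

143 L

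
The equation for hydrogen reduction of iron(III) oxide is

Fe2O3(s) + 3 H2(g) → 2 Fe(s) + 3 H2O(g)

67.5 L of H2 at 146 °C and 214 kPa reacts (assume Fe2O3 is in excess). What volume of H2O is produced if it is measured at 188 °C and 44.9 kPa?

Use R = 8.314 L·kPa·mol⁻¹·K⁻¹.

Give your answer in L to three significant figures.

n(H2) = PV/RT = (214 × 67.5) / (8.314 × 419.15) = 4.145 mol
n(H2O) = (3/3) × 4.145 = 4.145 mol
V = nRT/P = 4.145 × 8.314 × 461.15 / 44.9 = 353.9 L

354 L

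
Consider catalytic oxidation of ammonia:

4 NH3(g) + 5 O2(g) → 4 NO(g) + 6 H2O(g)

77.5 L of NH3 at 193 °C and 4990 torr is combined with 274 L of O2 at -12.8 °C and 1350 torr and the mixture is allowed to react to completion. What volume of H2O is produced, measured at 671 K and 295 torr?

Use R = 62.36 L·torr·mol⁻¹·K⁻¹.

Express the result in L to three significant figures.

n(NH3) = PV/RT = (4990 × 77.5) / (62.36 × 466.15) = 13.30 mol
n(O2) = PV/RT = (1350 × 274) / (62.36 × 260.35) = 22.78 mol
For 13.30 mol NH3, stoichiometry requires (5/4) × 13.30 = 16.62 mol O2; 22.78 mol is available, so NH3 is limiting.
n(H2O) = (6/4) × 13.30 = 19.95 mol
V(H2O) = nRT/P = 19.95 × 62.36 × 671 / 295 = 2830 L

2830 L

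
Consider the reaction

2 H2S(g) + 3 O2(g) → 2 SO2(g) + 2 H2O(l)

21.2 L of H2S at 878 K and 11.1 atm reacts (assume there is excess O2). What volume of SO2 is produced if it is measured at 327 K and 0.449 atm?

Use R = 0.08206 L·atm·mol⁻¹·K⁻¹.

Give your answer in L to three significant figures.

n(H2S) = PV/RT = (11.1 × 21.2) / (0.08206 × 878) = 3.266 mol
n(SO2) = (2/2) × 3.266 = 3.266 mol
V = nRT/P = 3.266 × 0.08206 × 327 / 0.449 = 195.2 L

195 L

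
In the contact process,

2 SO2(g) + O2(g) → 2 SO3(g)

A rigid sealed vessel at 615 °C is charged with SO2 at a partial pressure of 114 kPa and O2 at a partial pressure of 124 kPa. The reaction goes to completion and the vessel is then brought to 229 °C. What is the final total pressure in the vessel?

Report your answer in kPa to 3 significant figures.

102 kPa

With V and T fixed, P_i ∝ n_i, so the mole ratios apply directly to partial pressures at 615 °C.
P(O2) required for 114 kPa of SO2 = (1/2) × 114 = 57.00 kPa; available 124 kPa, so SO2 is limiting.
P(O2) remaining = 124 − (1/2) × 114 = 67.00 kPa
P(gaseous products) = (2)/2 × 114 = 114.0 kPa
P_total at 615 °C = 67.00 + 114.0 = 181.0 kPa
Scaling to 229 °C: P = 181.0 × 502.15/888.15 = 102.3 kPa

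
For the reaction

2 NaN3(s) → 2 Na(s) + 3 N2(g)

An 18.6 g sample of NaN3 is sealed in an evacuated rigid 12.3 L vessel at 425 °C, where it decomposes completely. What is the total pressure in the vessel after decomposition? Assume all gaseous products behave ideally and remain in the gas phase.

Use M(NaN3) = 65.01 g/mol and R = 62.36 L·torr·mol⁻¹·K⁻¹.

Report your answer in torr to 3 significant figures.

1520 torr

n(NaN3) = 18.6 / 65.01 = 0.2861 mol
n(gas produced) = (3/2) × 0.2861 = 0.4292 mol
P = nRT/V = 0.4292 × 62.36 × 698.15 / 12.3 = 1519 torr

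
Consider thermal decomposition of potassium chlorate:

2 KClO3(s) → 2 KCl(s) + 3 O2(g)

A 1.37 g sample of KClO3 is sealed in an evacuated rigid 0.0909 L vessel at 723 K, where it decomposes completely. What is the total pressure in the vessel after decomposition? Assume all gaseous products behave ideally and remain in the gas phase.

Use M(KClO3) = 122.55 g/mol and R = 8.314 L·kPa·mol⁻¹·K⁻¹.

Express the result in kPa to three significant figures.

n(KClO3) = 1.37 / 122.55 = 0.01118 mol
n(gas produced) = (3/2) × 0.01118 = 0.01677 mol
P = nRT/V = 0.01677 × 8.314 × 723 / 0.0909 = 1109 kPa

1110 kPa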